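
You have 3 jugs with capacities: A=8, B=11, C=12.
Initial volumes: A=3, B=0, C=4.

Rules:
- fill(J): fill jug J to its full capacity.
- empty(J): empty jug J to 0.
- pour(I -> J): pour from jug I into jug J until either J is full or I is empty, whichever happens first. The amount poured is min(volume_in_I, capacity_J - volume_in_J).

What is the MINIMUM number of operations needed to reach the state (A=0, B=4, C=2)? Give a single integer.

BFS from (A=3, B=0, C=4). One shortest path:
  1. pour(A -> B) -> (A=0 B=3 C=4)
  2. pour(C -> A) -> (A=4 B=3 C=0)
  3. pour(B -> C) -> (A=4 B=0 C=3)
  4. fill(B) -> (A=4 B=11 C=3)
  5. pour(B -> C) -> (A=4 B=2 C=12)
  6. empty(C) -> (A=4 B=2 C=0)
  7. pour(B -> C) -> (A=4 B=0 C=2)
  8. pour(A -> B) -> (A=0 B=4 C=2)
Reached target in 8 moves.

Answer: 8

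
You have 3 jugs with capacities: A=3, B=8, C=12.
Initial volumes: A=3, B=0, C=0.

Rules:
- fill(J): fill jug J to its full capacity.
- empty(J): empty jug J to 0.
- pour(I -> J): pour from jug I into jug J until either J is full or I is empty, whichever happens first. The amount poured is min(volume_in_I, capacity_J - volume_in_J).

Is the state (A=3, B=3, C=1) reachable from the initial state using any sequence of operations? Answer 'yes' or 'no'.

Answer: yes

Derivation:
BFS from (A=3, B=0, C=0):
  1. fill(C) -> (A=3 B=0 C=12)
  2. pour(C -> B) -> (A=3 B=8 C=4)
  3. empty(B) -> (A=3 B=0 C=4)
  4. pour(A -> B) -> (A=0 B=3 C=4)
  5. pour(C -> A) -> (A=3 B=3 C=1)
Target reached → yes.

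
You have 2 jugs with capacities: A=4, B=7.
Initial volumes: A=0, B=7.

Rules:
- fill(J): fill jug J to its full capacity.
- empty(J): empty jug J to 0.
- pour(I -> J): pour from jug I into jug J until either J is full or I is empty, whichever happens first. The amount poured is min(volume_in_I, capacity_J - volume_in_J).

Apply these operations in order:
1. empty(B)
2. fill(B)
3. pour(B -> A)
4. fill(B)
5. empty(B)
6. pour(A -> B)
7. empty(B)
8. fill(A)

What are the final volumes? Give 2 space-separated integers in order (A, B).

Answer: 4 0

Derivation:
Step 1: empty(B) -> (A=0 B=0)
Step 2: fill(B) -> (A=0 B=7)
Step 3: pour(B -> A) -> (A=4 B=3)
Step 4: fill(B) -> (A=4 B=7)
Step 5: empty(B) -> (A=4 B=0)
Step 6: pour(A -> B) -> (A=0 B=4)
Step 7: empty(B) -> (A=0 B=0)
Step 8: fill(A) -> (A=4 B=0)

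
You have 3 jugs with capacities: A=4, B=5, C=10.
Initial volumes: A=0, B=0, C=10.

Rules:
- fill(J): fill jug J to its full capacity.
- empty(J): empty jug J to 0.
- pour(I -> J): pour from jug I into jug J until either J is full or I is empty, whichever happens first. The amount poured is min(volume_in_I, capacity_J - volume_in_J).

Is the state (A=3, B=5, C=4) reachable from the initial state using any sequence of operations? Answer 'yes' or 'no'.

Answer: yes

Derivation:
BFS from (A=0, B=0, C=10):
  1. fill(A) -> (A=4 B=0 C=10)
  2. empty(C) -> (A=4 B=0 C=0)
  3. pour(A -> B) -> (A=0 B=4 C=0)
  4. fill(A) -> (A=4 B=4 C=0)
  5. pour(A -> C) -> (A=0 B=4 C=4)
  6. fill(A) -> (A=4 B=4 C=4)
  7. pour(A -> B) -> (A=3 B=5 C=4)
Target reached → yes.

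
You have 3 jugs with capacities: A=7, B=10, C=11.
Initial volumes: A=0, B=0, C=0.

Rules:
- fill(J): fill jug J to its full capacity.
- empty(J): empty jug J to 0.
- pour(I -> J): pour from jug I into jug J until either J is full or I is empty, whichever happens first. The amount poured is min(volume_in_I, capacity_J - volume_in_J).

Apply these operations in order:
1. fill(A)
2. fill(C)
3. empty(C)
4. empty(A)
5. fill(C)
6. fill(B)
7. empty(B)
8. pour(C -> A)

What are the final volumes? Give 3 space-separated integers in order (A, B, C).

Step 1: fill(A) -> (A=7 B=0 C=0)
Step 2: fill(C) -> (A=7 B=0 C=11)
Step 3: empty(C) -> (A=7 B=0 C=0)
Step 4: empty(A) -> (A=0 B=0 C=0)
Step 5: fill(C) -> (A=0 B=0 C=11)
Step 6: fill(B) -> (A=0 B=10 C=11)
Step 7: empty(B) -> (A=0 B=0 C=11)
Step 8: pour(C -> A) -> (A=7 B=0 C=4)

Answer: 7 0 4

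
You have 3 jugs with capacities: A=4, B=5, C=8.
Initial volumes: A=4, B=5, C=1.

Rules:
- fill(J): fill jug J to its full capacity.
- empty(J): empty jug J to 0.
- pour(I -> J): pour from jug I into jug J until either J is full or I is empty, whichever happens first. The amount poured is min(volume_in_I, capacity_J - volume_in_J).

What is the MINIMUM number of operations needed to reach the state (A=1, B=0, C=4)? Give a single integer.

BFS from (A=4, B=5, C=1). One shortest path:
  1. empty(B) -> (A=4 B=0 C=1)
  2. pour(A -> B) -> (A=0 B=4 C=1)
  3. pour(C -> A) -> (A=1 B=4 C=0)
  4. pour(B -> C) -> (A=1 B=0 C=4)
Reached target in 4 moves.

Answer: 4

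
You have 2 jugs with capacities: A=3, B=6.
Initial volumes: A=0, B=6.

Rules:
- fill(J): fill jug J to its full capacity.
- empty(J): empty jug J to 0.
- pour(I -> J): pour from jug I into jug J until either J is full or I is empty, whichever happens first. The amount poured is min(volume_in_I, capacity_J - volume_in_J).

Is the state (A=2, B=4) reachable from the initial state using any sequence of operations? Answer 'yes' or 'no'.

Answer: no

Derivation:
BFS explored all 6 reachable states.
Reachable set includes: (0,0), (0,3), (0,6), (3,0), (3,3), (3,6)
Target (A=2, B=4) not in reachable set → no.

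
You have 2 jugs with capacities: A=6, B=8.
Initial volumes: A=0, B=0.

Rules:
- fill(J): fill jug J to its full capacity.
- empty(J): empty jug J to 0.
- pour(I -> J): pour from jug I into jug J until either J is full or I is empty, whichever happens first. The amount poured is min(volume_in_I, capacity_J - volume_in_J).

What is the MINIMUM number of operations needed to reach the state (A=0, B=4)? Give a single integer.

Answer: 6

Derivation:
BFS from (A=0, B=0). One shortest path:
  1. fill(A) -> (A=6 B=0)
  2. pour(A -> B) -> (A=0 B=6)
  3. fill(A) -> (A=6 B=6)
  4. pour(A -> B) -> (A=4 B=8)
  5. empty(B) -> (A=4 B=0)
  6. pour(A -> B) -> (A=0 B=4)
Reached target in 6 moves.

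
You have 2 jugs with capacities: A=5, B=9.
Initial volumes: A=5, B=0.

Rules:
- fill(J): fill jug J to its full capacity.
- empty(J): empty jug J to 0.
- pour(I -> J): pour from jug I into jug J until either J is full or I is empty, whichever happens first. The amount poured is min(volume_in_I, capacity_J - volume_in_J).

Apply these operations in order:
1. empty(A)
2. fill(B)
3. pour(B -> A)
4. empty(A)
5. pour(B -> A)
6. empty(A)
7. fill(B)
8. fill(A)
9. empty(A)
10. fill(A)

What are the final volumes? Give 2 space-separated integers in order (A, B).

Step 1: empty(A) -> (A=0 B=0)
Step 2: fill(B) -> (A=0 B=9)
Step 3: pour(B -> A) -> (A=5 B=4)
Step 4: empty(A) -> (A=0 B=4)
Step 5: pour(B -> A) -> (A=4 B=0)
Step 6: empty(A) -> (A=0 B=0)
Step 7: fill(B) -> (A=0 B=9)
Step 8: fill(A) -> (A=5 B=9)
Step 9: empty(A) -> (A=0 B=9)
Step 10: fill(A) -> (A=5 B=9)

Answer: 5 9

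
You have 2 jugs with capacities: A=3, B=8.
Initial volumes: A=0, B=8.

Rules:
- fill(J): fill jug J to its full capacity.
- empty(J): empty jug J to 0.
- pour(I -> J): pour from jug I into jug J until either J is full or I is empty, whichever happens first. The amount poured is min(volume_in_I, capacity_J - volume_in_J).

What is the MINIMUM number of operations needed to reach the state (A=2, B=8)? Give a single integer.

Answer: 6

Derivation:
BFS from (A=0, B=8). One shortest path:
  1. pour(B -> A) -> (A=3 B=5)
  2. empty(A) -> (A=0 B=5)
  3. pour(B -> A) -> (A=3 B=2)
  4. empty(A) -> (A=0 B=2)
  5. pour(B -> A) -> (A=2 B=0)
  6. fill(B) -> (A=2 B=8)
Reached target in 6 moves.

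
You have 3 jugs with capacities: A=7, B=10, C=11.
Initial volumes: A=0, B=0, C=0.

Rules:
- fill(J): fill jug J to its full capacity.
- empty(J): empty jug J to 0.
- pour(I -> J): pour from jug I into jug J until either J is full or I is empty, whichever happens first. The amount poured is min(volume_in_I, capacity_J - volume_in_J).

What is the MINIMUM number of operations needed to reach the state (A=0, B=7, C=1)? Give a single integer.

Answer: 5

Derivation:
BFS from (A=0, B=0, C=0). One shortest path:
  1. fill(A) -> (A=7 B=0 C=0)
  2. fill(C) -> (A=7 B=0 C=11)
  3. pour(C -> B) -> (A=7 B=10 C=1)
  4. empty(B) -> (A=7 B=0 C=1)
  5. pour(A -> B) -> (A=0 B=7 C=1)
Reached target in 5 moves.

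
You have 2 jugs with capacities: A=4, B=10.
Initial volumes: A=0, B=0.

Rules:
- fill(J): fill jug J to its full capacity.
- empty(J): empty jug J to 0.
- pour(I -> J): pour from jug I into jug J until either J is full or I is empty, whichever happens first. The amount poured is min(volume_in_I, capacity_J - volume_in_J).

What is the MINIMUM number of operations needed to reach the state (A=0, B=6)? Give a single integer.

BFS from (A=0, B=0). One shortest path:
  1. fill(B) -> (A=0 B=10)
  2. pour(B -> A) -> (A=4 B=6)
  3. empty(A) -> (A=0 B=6)
Reached target in 3 moves.

Answer: 3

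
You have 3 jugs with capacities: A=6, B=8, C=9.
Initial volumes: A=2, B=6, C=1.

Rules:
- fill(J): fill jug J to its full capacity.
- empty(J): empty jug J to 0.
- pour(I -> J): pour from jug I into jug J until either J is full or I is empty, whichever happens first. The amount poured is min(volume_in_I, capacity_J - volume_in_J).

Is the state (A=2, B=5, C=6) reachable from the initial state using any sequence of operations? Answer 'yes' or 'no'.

BFS explored all 351 reachable states.
Reachable set includes: (0,0,0), (0,0,1), (0,0,2), (0,0,3), (0,0,4), (0,0,5), (0,0,6), (0,0,7), (0,0,8), (0,0,9), (0,1,0), (0,1,1) ...
Target (A=2, B=5, C=6) not in reachable set → no.

Answer: no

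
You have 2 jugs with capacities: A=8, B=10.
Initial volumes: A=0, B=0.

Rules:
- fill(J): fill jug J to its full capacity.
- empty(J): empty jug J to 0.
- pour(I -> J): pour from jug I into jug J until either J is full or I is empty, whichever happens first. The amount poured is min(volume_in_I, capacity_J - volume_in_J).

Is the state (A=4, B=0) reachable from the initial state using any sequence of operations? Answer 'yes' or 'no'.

Answer: yes

Derivation:
BFS from (A=0, B=0):
  1. fill(B) -> (A=0 B=10)
  2. pour(B -> A) -> (A=8 B=2)
  3. empty(A) -> (A=0 B=2)
  4. pour(B -> A) -> (A=2 B=0)
  5. fill(B) -> (A=2 B=10)
  6. pour(B -> A) -> (A=8 B=4)
  7. empty(A) -> (A=0 B=4)
  8. pour(B -> A) -> (A=4 B=0)
Target reached → yes.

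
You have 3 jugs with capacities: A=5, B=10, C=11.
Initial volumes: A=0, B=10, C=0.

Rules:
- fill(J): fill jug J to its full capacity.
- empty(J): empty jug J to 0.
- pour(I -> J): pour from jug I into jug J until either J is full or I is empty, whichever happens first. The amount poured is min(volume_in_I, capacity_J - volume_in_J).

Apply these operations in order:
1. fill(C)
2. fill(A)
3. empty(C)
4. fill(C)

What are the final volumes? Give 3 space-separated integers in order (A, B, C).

Answer: 5 10 11

Derivation:
Step 1: fill(C) -> (A=0 B=10 C=11)
Step 2: fill(A) -> (A=5 B=10 C=11)
Step 3: empty(C) -> (A=5 B=10 C=0)
Step 4: fill(C) -> (A=5 B=10 C=11)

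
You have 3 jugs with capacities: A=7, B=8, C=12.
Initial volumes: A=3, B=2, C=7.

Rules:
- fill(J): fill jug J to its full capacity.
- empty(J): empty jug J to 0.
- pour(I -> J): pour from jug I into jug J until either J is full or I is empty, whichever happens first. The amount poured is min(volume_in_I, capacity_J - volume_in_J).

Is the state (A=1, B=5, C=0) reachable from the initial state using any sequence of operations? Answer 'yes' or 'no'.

Answer: yes

Derivation:
BFS from (A=3, B=2, C=7):
  1. empty(A) -> (A=0 B=2 C=7)
  2. fill(C) -> (A=0 B=2 C=12)
  3. pour(C -> A) -> (A=7 B=2 C=5)
  4. pour(A -> B) -> (A=1 B=8 C=5)
  5. empty(B) -> (A=1 B=0 C=5)
  6. pour(C -> B) -> (A=1 B=5 C=0)
Target reached → yes.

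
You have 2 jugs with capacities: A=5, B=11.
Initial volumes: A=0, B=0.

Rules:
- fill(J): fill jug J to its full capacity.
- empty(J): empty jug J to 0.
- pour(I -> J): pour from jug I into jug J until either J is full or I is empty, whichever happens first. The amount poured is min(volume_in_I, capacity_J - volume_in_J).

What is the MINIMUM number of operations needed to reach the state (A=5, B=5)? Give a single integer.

Answer: 3

Derivation:
BFS from (A=0, B=0). One shortest path:
  1. fill(A) -> (A=5 B=0)
  2. pour(A -> B) -> (A=0 B=5)
  3. fill(A) -> (A=5 B=5)
Reached target in 3 moves.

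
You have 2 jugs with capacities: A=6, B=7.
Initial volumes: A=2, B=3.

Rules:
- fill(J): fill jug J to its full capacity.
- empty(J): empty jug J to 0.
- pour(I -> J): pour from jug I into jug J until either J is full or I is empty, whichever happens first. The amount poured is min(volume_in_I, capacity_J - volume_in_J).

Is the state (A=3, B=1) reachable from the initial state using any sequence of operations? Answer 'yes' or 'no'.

Answer: no

Derivation:
BFS explored all 27 reachable states.
Reachable set includes: (0,0), (0,1), (0,2), (0,3), (0,4), (0,5), (0,6), (0,7), (1,0), (1,7), (2,0), (2,3) ...
Target (A=3, B=1) not in reachable set → no.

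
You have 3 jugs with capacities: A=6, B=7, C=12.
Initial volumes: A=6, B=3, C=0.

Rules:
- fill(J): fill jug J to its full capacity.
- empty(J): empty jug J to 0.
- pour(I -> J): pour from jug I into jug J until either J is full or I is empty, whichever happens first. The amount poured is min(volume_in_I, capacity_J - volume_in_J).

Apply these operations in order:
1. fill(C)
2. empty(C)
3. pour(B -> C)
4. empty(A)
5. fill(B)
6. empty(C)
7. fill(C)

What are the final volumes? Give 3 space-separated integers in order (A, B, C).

Answer: 0 7 12

Derivation:
Step 1: fill(C) -> (A=6 B=3 C=12)
Step 2: empty(C) -> (A=6 B=3 C=0)
Step 3: pour(B -> C) -> (A=6 B=0 C=3)
Step 4: empty(A) -> (A=0 B=0 C=3)
Step 5: fill(B) -> (A=0 B=7 C=3)
Step 6: empty(C) -> (A=0 B=7 C=0)
Step 7: fill(C) -> (A=0 B=7 C=12)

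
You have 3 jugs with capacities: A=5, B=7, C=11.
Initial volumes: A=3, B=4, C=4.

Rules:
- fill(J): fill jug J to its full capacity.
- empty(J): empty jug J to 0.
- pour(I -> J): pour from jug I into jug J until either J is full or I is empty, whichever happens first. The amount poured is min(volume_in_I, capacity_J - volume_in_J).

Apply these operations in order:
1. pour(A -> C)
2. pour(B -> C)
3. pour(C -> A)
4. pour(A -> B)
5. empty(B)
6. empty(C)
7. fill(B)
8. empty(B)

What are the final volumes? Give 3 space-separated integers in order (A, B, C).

Answer: 0 0 0

Derivation:
Step 1: pour(A -> C) -> (A=0 B=4 C=7)
Step 2: pour(B -> C) -> (A=0 B=0 C=11)
Step 3: pour(C -> A) -> (A=5 B=0 C=6)
Step 4: pour(A -> B) -> (A=0 B=5 C=6)
Step 5: empty(B) -> (A=0 B=0 C=6)
Step 6: empty(C) -> (A=0 B=0 C=0)
Step 7: fill(B) -> (A=0 B=7 C=0)
Step 8: empty(B) -> (A=0 B=0 C=0)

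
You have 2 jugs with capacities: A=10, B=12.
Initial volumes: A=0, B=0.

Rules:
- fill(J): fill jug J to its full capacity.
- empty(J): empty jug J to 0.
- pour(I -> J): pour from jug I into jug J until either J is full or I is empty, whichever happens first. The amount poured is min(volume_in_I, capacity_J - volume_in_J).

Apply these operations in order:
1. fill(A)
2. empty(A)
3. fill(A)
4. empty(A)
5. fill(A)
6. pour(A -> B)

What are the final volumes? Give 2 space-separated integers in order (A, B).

Step 1: fill(A) -> (A=10 B=0)
Step 2: empty(A) -> (A=0 B=0)
Step 3: fill(A) -> (A=10 B=0)
Step 4: empty(A) -> (A=0 B=0)
Step 5: fill(A) -> (A=10 B=0)
Step 6: pour(A -> B) -> (A=0 B=10)

Answer: 0 10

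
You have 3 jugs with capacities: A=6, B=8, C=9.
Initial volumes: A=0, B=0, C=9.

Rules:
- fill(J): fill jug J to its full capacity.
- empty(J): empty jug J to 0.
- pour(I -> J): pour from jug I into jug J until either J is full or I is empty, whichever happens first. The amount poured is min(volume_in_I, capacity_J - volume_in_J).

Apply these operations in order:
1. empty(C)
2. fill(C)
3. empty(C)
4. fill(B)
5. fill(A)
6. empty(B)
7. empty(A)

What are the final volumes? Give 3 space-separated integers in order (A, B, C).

Step 1: empty(C) -> (A=0 B=0 C=0)
Step 2: fill(C) -> (A=0 B=0 C=9)
Step 3: empty(C) -> (A=0 B=0 C=0)
Step 4: fill(B) -> (A=0 B=8 C=0)
Step 5: fill(A) -> (A=6 B=8 C=0)
Step 6: empty(B) -> (A=6 B=0 C=0)
Step 7: empty(A) -> (A=0 B=0 C=0)

Answer: 0 0 0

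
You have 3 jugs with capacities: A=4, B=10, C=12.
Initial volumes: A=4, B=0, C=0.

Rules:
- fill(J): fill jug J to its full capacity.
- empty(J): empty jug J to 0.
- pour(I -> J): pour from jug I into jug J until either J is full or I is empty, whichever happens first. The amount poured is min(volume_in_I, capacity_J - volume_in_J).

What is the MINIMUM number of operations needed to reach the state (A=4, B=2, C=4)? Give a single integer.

Answer: 5

Derivation:
BFS from (A=4, B=0, C=0). One shortest path:
  1. empty(A) -> (A=0 B=0 C=0)
  2. fill(B) -> (A=0 B=10 C=0)
  3. pour(B -> A) -> (A=4 B=6 C=0)
  4. pour(A -> C) -> (A=0 B=6 C=4)
  5. pour(B -> A) -> (A=4 B=2 C=4)
Reached target in 5 moves.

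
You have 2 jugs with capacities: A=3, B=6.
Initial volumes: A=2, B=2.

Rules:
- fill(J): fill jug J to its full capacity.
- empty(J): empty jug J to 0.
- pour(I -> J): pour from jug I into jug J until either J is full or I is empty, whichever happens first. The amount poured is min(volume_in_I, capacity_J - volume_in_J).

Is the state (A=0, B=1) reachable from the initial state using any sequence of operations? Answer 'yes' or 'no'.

Answer: yes

Derivation:
BFS from (A=2, B=2):
  1. pour(B -> A) -> (A=3 B=1)
  2. empty(A) -> (A=0 B=1)
Target reached → yes.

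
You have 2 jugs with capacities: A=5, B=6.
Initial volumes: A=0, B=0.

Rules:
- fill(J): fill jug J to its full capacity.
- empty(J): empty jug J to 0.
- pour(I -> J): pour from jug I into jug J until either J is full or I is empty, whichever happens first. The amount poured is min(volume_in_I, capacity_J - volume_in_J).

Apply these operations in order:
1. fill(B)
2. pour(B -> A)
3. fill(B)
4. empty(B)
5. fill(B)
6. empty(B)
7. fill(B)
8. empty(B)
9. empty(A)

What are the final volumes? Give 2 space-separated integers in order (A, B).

Answer: 0 0

Derivation:
Step 1: fill(B) -> (A=0 B=6)
Step 2: pour(B -> A) -> (A=5 B=1)
Step 3: fill(B) -> (A=5 B=6)
Step 4: empty(B) -> (A=5 B=0)
Step 5: fill(B) -> (A=5 B=6)
Step 6: empty(B) -> (A=5 B=0)
Step 7: fill(B) -> (A=5 B=6)
Step 8: empty(B) -> (A=5 B=0)
Step 9: empty(A) -> (A=0 B=0)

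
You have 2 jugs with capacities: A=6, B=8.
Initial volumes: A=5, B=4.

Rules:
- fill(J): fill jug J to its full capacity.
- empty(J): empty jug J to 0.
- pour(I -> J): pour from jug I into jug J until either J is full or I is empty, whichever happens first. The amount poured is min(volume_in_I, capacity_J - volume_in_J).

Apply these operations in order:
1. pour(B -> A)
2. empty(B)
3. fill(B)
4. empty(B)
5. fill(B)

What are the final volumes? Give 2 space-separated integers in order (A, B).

Step 1: pour(B -> A) -> (A=6 B=3)
Step 2: empty(B) -> (A=6 B=0)
Step 3: fill(B) -> (A=6 B=8)
Step 4: empty(B) -> (A=6 B=0)
Step 5: fill(B) -> (A=6 B=8)

Answer: 6 8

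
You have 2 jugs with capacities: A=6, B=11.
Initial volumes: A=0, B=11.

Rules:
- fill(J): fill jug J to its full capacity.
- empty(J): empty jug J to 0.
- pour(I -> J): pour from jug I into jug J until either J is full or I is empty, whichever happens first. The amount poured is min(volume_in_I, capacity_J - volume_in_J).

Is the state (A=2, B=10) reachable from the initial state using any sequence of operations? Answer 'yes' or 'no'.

Answer: no

Derivation:
BFS explored all 34 reachable states.
Reachable set includes: (0,0), (0,1), (0,2), (0,3), (0,4), (0,5), (0,6), (0,7), (0,8), (0,9), (0,10), (0,11) ...
Target (A=2, B=10) not in reachable set → no.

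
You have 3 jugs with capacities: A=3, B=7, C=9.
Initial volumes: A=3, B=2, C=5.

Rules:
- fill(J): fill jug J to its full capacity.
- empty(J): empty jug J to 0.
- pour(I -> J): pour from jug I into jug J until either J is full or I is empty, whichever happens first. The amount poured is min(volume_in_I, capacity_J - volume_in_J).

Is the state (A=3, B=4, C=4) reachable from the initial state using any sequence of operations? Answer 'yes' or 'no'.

Answer: yes

Derivation:
BFS from (A=3, B=2, C=5):
  1. empty(A) -> (A=0 B=2 C=5)
  2. fill(C) -> (A=0 B=2 C=9)
  3. pour(C -> B) -> (A=0 B=7 C=4)
  4. pour(B -> A) -> (A=3 B=4 C=4)
Target reached → yes.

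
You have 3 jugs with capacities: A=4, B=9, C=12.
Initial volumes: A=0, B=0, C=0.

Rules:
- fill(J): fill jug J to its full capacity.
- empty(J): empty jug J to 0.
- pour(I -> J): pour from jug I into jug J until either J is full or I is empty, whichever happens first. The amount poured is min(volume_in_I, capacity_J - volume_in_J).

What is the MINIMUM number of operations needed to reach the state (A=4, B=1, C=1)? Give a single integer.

BFS from (A=0, B=0, C=0). One shortest path:
  1. fill(B) -> (A=0 B=9 C=0)
  2. pour(B -> C) -> (A=0 B=0 C=9)
  3. fill(B) -> (A=0 B=9 C=9)
  4. pour(B -> A) -> (A=4 B=5 C=9)
  5. pour(A -> C) -> (A=1 B=5 C=12)
  6. empty(C) -> (A=1 B=5 C=0)
  7. pour(A -> C) -> (A=0 B=5 C=1)
  8. pour(B -> A) -> (A=4 B=1 C=1)
Reached target in 8 moves.

Answer: 8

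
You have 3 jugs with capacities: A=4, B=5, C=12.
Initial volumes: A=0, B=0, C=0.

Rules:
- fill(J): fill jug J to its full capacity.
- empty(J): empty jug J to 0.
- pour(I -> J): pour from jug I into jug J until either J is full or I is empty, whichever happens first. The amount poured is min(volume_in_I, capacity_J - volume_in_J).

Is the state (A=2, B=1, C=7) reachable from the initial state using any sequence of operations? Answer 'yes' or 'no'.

Answer: no

Derivation:
BFS explored all 258 reachable states.
Reachable set includes: (0,0,0), (0,0,1), (0,0,2), (0,0,3), (0,0,4), (0,0,5), (0,0,6), (0,0,7), (0,0,8), (0,0,9), (0,0,10), (0,0,11) ...
Target (A=2, B=1, C=7) not in reachable set → no.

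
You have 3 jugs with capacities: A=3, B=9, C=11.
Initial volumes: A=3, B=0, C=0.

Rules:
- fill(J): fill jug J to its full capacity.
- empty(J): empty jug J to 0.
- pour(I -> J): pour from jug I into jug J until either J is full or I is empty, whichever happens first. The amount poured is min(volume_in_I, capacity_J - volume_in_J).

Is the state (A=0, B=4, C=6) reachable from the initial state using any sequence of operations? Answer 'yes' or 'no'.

Answer: yes

Derivation:
BFS from (A=3, B=0, C=0):
  1. fill(B) -> (A=3 B=9 C=0)
  2. pour(B -> C) -> (A=3 B=0 C=9)
  3. fill(B) -> (A=3 B=9 C=9)
  4. pour(B -> C) -> (A=3 B=7 C=11)
  5. empty(C) -> (A=3 B=7 C=0)
  6. pour(A -> C) -> (A=0 B=7 C=3)
  7. pour(B -> A) -> (A=3 B=4 C=3)
  8. pour(A -> C) -> (A=0 B=4 C=6)
Target reached → yes.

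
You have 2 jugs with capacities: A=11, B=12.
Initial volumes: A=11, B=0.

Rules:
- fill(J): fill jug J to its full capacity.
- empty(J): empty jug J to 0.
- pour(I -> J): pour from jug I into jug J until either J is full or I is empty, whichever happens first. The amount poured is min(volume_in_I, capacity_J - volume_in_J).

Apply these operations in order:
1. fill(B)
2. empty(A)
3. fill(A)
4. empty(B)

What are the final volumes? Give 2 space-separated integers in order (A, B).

Answer: 11 0

Derivation:
Step 1: fill(B) -> (A=11 B=12)
Step 2: empty(A) -> (A=0 B=12)
Step 3: fill(A) -> (A=11 B=12)
Step 4: empty(B) -> (A=11 B=0)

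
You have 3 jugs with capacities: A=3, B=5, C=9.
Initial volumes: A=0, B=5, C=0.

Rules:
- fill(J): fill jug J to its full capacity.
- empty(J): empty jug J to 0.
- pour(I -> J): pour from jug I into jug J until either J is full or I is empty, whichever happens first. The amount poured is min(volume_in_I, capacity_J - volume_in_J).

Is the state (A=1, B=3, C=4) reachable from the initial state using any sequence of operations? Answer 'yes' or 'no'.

BFS explored all 176 reachable states.
Reachable set includes: (0,0,0), (0,0,1), (0,0,2), (0,0,3), (0,0,4), (0,0,5), (0,0,6), (0,0,7), (0,0,8), (0,0,9), (0,1,0), (0,1,1) ...
Target (A=1, B=3, C=4) not in reachable set → no.

Answer: no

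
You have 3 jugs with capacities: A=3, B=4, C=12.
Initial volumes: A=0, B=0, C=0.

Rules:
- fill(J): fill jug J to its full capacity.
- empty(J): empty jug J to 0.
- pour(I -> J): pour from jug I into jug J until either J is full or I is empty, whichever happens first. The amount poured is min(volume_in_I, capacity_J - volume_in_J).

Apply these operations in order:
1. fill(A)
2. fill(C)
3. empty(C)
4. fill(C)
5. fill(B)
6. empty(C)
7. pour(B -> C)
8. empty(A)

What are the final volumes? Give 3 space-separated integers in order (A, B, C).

Step 1: fill(A) -> (A=3 B=0 C=0)
Step 2: fill(C) -> (A=3 B=0 C=12)
Step 3: empty(C) -> (A=3 B=0 C=0)
Step 4: fill(C) -> (A=3 B=0 C=12)
Step 5: fill(B) -> (A=3 B=4 C=12)
Step 6: empty(C) -> (A=3 B=4 C=0)
Step 7: pour(B -> C) -> (A=3 B=0 C=4)
Step 8: empty(A) -> (A=0 B=0 C=4)

Answer: 0 0 4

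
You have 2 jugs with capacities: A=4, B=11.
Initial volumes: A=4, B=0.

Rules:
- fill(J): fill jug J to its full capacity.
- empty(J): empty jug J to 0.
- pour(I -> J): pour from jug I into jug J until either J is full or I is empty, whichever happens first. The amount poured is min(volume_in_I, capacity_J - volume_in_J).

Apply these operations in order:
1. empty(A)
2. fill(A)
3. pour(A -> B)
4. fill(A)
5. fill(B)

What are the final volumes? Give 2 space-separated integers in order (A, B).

Step 1: empty(A) -> (A=0 B=0)
Step 2: fill(A) -> (A=4 B=0)
Step 3: pour(A -> B) -> (A=0 B=4)
Step 4: fill(A) -> (A=4 B=4)
Step 5: fill(B) -> (A=4 B=11)

Answer: 4 11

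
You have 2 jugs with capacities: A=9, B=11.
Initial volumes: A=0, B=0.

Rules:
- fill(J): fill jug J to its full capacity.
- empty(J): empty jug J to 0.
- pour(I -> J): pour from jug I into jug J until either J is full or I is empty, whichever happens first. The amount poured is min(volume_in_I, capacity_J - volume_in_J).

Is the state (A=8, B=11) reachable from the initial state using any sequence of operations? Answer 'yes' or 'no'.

Answer: yes

Derivation:
BFS from (A=0, B=0):
  1. fill(B) -> (A=0 B=11)
  2. pour(B -> A) -> (A=9 B=2)
  3. empty(A) -> (A=0 B=2)
  4. pour(B -> A) -> (A=2 B=0)
  5. fill(B) -> (A=2 B=11)
  6. pour(B -> A) -> (A=9 B=4)
  7. empty(A) -> (A=0 B=4)
  8. pour(B -> A) -> (A=4 B=0)
  9. fill(B) -> (A=4 B=11)
  10. pour(B -> A) -> (A=9 B=6)
  11. empty(A) -> (A=0 B=6)
  12. pour(B -> A) -> (A=6 B=0)
  13. fill(B) -> (A=6 B=11)
  14. pour(B -> A) -> (A=9 B=8)
  15. empty(A) -> (A=0 B=8)
  16. pour(B -> A) -> (A=8 B=0)
  17. fill(B) -> (A=8 B=11)
Target reached → yes.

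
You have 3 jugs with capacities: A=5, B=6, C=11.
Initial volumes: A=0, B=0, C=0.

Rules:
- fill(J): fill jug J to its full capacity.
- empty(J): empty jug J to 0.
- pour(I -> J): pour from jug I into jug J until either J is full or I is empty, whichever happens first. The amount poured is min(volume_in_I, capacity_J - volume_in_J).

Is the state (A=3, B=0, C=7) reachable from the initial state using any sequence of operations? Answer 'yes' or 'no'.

Answer: yes

Derivation:
BFS from (A=0, B=0, C=0):
  1. fill(A) -> (A=5 B=0 C=0)
  2. pour(A -> B) -> (A=0 B=5 C=0)
  3. fill(A) -> (A=5 B=5 C=0)
  4. pour(A -> B) -> (A=4 B=6 C=0)
  5. pour(B -> C) -> (A=4 B=0 C=6)
  6. pour(A -> B) -> (A=0 B=4 C=6)
  7. pour(C -> A) -> (A=5 B=4 C=1)
  8. pour(A -> B) -> (A=3 B=6 C=1)
  9. pour(B -> C) -> (A=3 B=0 C=7)
Target reached → yes.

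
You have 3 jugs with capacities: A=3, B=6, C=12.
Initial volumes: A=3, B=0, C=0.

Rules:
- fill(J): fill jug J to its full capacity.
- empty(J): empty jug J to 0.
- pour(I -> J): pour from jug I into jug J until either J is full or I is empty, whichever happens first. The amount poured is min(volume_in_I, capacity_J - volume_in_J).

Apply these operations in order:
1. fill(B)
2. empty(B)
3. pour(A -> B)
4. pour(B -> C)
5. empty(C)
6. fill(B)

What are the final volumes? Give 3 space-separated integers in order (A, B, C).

Answer: 0 6 0

Derivation:
Step 1: fill(B) -> (A=3 B=6 C=0)
Step 2: empty(B) -> (A=3 B=0 C=0)
Step 3: pour(A -> B) -> (A=0 B=3 C=0)
Step 4: pour(B -> C) -> (A=0 B=0 C=3)
Step 5: empty(C) -> (A=0 B=0 C=0)
Step 6: fill(B) -> (A=0 B=6 C=0)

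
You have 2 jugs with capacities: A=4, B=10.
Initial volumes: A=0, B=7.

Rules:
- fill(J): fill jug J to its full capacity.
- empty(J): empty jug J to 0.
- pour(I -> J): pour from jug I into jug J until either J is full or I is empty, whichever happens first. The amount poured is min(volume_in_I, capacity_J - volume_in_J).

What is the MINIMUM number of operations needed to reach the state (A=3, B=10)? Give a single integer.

Answer: 4

Derivation:
BFS from (A=0, B=7). One shortest path:
  1. pour(B -> A) -> (A=4 B=3)
  2. empty(A) -> (A=0 B=3)
  3. pour(B -> A) -> (A=3 B=0)
  4. fill(B) -> (A=3 B=10)
Reached target in 4 moves.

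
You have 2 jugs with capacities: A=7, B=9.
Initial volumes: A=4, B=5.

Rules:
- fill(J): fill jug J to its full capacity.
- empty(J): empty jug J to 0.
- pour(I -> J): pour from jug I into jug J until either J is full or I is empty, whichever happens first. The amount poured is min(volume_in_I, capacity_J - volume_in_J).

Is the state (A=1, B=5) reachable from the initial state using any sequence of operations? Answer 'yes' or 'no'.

BFS explored all 33 reachable states.
Reachable set includes: (0,0), (0,1), (0,2), (0,3), (0,4), (0,5), (0,6), (0,7), (0,8), (0,9), (1,0), (1,9) ...
Target (A=1, B=5) not in reachable set → no.

Answer: no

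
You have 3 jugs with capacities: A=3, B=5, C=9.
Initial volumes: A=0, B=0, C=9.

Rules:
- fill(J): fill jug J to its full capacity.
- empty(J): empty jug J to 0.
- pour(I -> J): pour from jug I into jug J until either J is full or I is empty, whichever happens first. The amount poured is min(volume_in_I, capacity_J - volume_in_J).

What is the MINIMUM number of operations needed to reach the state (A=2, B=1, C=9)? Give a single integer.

Answer: 8

Derivation:
BFS from (A=0, B=0, C=9). One shortest path:
  1. fill(A) -> (A=3 B=0 C=9)
  2. pour(C -> B) -> (A=3 B=5 C=4)
  3. empty(B) -> (A=3 B=0 C=4)
  4. pour(C -> B) -> (A=3 B=4 C=0)
  5. pour(A -> B) -> (A=2 B=5 C=0)
  6. pour(B -> C) -> (A=2 B=0 C=5)
  7. fill(B) -> (A=2 B=5 C=5)
  8. pour(B -> C) -> (A=2 B=1 C=9)
Reached target in 8 moves.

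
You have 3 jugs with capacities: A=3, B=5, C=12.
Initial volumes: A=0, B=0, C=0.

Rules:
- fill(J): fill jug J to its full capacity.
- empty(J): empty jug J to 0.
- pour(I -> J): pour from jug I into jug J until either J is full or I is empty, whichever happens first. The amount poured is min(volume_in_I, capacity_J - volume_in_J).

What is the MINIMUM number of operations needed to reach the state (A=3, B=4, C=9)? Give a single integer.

BFS from (A=0, B=0, C=0). One shortest path:
  1. fill(C) -> (A=0 B=0 C=12)
  2. pour(C -> A) -> (A=3 B=0 C=9)
  3. empty(A) -> (A=0 B=0 C=9)
  4. pour(C -> B) -> (A=0 B=5 C=4)
  5. empty(B) -> (A=0 B=0 C=4)
  6. pour(C -> B) -> (A=0 B=4 C=0)
  7. fill(C) -> (A=0 B=4 C=12)
  8. pour(C -> A) -> (A=3 B=4 C=9)
Reached target in 8 moves.

Answer: 8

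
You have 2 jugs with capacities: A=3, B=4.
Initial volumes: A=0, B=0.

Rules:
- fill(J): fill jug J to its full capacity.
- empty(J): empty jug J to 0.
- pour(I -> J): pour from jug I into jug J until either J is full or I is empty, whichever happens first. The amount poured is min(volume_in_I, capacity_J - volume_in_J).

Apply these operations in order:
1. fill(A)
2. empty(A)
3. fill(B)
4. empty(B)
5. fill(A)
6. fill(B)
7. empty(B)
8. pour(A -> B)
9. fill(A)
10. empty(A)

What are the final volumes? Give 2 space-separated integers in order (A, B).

Step 1: fill(A) -> (A=3 B=0)
Step 2: empty(A) -> (A=0 B=0)
Step 3: fill(B) -> (A=0 B=4)
Step 4: empty(B) -> (A=0 B=0)
Step 5: fill(A) -> (A=3 B=0)
Step 6: fill(B) -> (A=3 B=4)
Step 7: empty(B) -> (A=3 B=0)
Step 8: pour(A -> B) -> (A=0 B=3)
Step 9: fill(A) -> (A=3 B=3)
Step 10: empty(A) -> (A=0 B=3)

Answer: 0 3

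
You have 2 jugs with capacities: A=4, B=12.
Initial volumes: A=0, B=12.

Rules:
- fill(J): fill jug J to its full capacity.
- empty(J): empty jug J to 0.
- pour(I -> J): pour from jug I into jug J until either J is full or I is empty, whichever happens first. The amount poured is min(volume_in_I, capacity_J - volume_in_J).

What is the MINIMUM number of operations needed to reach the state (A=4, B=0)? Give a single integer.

Answer: 2

Derivation:
BFS from (A=0, B=12). One shortest path:
  1. fill(A) -> (A=4 B=12)
  2. empty(B) -> (A=4 B=0)
Reached target in 2 moves.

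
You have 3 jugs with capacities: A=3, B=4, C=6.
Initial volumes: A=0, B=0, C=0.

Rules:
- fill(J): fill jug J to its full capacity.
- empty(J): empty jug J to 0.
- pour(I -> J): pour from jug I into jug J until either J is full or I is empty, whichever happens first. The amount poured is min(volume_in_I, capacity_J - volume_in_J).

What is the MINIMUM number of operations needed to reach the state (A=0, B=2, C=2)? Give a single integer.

BFS from (A=0, B=0, C=0). One shortest path:
  1. fill(A) -> (A=3 B=0 C=0)
  2. fill(B) -> (A=3 B=4 C=0)
  3. pour(B -> C) -> (A=3 B=0 C=4)
  4. pour(A -> C) -> (A=1 B=0 C=6)
  5. pour(C -> B) -> (A=1 B=4 C=2)
  6. pour(B -> A) -> (A=3 B=2 C=2)
  7. empty(A) -> (A=0 B=2 C=2)
Reached target in 7 moves.

Answer: 7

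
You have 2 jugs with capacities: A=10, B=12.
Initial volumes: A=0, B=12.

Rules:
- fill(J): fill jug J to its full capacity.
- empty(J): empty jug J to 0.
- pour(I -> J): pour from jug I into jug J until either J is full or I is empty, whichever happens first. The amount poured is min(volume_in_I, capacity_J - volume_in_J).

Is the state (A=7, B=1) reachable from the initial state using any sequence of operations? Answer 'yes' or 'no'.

Answer: no

Derivation:
BFS explored all 22 reachable states.
Reachable set includes: (0,0), (0,2), (0,4), (0,6), (0,8), (0,10), (0,12), (2,0), (2,12), (4,0), (4,12), (6,0) ...
Target (A=7, B=1) not in reachable set → no.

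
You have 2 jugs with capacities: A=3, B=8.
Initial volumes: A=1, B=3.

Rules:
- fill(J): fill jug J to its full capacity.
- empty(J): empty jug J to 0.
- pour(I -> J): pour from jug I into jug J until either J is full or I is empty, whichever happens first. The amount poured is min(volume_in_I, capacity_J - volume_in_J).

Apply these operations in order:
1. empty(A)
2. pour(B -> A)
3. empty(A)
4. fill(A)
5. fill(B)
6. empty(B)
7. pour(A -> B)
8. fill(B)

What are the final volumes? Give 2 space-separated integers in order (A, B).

Answer: 0 8

Derivation:
Step 1: empty(A) -> (A=0 B=3)
Step 2: pour(B -> A) -> (A=3 B=0)
Step 3: empty(A) -> (A=0 B=0)
Step 4: fill(A) -> (A=3 B=0)
Step 5: fill(B) -> (A=3 B=8)
Step 6: empty(B) -> (A=3 B=0)
Step 7: pour(A -> B) -> (A=0 B=3)
Step 8: fill(B) -> (A=0 B=8)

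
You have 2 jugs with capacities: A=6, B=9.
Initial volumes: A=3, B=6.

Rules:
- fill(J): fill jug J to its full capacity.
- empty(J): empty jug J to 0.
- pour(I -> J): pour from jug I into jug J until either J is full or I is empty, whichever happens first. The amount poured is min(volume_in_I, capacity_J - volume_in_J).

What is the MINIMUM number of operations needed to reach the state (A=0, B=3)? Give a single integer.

BFS from (A=3, B=6). One shortest path:
  1. empty(B) -> (A=3 B=0)
  2. pour(A -> B) -> (A=0 B=3)
Reached target in 2 moves.

Answer: 2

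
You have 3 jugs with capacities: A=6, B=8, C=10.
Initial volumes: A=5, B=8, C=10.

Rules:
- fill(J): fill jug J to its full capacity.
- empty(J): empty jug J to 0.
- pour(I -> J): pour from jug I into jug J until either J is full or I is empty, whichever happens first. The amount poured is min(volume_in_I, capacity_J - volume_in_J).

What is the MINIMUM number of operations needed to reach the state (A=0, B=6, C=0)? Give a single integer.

BFS from (A=5, B=8, C=10). One shortest path:
  1. fill(A) -> (A=6 B=8 C=10)
  2. empty(B) -> (A=6 B=0 C=10)
  3. empty(C) -> (A=6 B=0 C=0)
  4. pour(A -> B) -> (A=0 B=6 C=0)
Reached target in 4 moves.

Answer: 4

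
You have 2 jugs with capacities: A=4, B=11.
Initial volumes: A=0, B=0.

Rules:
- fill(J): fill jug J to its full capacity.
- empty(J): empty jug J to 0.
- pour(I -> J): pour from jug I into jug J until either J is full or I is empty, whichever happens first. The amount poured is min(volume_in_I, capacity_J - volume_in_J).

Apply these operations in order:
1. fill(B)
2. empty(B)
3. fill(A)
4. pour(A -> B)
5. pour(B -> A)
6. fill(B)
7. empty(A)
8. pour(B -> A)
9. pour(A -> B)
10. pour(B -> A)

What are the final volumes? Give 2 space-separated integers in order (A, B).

Step 1: fill(B) -> (A=0 B=11)
Step 2: empty(B) -> (A=0 B=0)
Step 3: fill(A) -> (A=4 B=0)
Step 4: pour(A -> B) -> (A=0 B=4)
Step 5: pour(B -> A) -> (A=4 B=0)
Step 6: fill(B) -> (A=4 B=11)
Step 7: empty(A) -> (A=0 B=11)
Step 8: pour(B -> A) -> (A=4 B=7)
Step 9: pour(A -> B) -> (A=0 B=11)
Step 10: pour(B -> A) -> (A=4 B=7)

Answer: 4 7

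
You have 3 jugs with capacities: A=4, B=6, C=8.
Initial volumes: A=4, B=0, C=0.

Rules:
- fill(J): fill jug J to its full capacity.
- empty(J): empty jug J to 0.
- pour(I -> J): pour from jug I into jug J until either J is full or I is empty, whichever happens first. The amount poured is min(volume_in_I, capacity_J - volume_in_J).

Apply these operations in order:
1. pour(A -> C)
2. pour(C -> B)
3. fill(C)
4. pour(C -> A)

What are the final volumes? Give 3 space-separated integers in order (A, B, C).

Step 1: pour(A -> C) -> (A=0 B=0 C=4)
Step 2: pour(C -> B) -> (A=0 B=4 C=0)
Step 3: fill(C) -> (A=0 B=4 C=8)
Step 4: pour(C -> A) -> (A=4 B=4 C=4)

Answer: 4 4 4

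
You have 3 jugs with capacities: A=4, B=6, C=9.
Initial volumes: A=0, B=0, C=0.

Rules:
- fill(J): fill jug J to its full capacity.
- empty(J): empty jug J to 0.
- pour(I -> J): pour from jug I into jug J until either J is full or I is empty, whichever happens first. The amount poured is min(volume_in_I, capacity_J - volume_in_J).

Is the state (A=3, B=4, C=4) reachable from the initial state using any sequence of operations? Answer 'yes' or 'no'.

BFS explored all 230 reachable states.
Reachable set includes: (0,0,0), (0,0,1), (0,0,2), (0,0,3), (0,0,4), (0,0,5), (0,0,6), (0,0,7), (0,0,8), (0,0,9), (0,1,0), (0,1,1) ...
Target (A=3, B=4, C=4) not in reachable set → no.

Answer: no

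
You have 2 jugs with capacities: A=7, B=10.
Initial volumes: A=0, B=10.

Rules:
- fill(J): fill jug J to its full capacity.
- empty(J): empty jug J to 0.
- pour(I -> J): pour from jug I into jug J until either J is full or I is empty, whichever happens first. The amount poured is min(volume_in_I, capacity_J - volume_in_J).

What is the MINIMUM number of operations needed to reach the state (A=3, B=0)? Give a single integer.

BFS from (A=0, B=10). One shortest path:
  1. pour(B -> A) -> (A=7 B=3)
  2. empty(A) -> (A=0 B=3)
  3. pour(B -> A) -> (A=3 B=0)
Reached target in 3 moves.

Answer: 3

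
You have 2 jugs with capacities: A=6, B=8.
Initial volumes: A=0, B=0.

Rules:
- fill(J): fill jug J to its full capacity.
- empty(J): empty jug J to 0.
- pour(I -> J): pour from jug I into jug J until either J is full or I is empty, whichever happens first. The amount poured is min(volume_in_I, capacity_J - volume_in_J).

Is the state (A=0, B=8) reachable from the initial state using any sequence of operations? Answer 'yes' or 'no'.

Answer: yes

Derivation:
BFS from (A=0, B=0):
  1. fill(B) -> (A=0 B=8)
Target reached → yes.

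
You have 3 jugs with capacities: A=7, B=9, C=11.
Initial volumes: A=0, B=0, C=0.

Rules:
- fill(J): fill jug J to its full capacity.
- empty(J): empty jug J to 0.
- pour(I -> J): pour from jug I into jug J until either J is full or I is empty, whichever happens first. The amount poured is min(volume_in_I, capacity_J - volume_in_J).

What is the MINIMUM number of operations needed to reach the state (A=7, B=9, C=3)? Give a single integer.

BFS from (A=0, B=0, C=0). One shortest path:
  1. fill(A) -> (A=7 B=0 C=0)
  2. fill(B) -> (A=7 B=9 C=0)
  3. pour(A -> C) -> (A=0 B=9 C=7)
  4. fill(A) -> (A=7 B=9 C=7)
  5. pour(A -> C) -> (A=3 B=9 C=11)
  6. empty(C) -> (A=3 B=9 C=0)
  7. pour(A -> C) -> (A=0 B=9 C=3)
  8. fill(A) -> (A=7 B=9 C=3)
Reached target in 8 moves.

Answer: 8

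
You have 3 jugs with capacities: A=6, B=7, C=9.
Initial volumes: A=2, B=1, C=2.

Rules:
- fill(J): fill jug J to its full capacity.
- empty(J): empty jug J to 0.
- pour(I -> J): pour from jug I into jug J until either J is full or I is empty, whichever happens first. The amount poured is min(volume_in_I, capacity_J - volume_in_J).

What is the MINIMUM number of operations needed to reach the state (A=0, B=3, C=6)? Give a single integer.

Answer: 3

Derivation:
BFS from (A=2, B=1, C=2). One shortest path:
  1. fill(A) -> (A=6 B=1 C=2)
  2. pour(C -> B) -> (A=6 B=3 C=0)
  3. pour(A -> C) -> (A=0 B=3 C=6)
Reached target in 3 moves.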